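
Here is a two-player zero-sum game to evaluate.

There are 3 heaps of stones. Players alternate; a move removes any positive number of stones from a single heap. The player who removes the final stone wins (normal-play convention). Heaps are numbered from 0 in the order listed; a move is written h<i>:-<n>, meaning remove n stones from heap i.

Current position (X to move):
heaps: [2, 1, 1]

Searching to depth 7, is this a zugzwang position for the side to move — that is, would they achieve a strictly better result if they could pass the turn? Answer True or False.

ply 1, X at (2,1,1) | h0:-1=-1→(1,1,1); h0:-2=+1→(0,1,1)*; h1:-1=-1→(2,0,1); h2:-1=-1→(2,1,0)
ply 2, O at (0,1,1) | h1:-1=-1→(0,0,1)*; h2:-1=-1→(0,1,0)
ply 3, X at (0,0,1) | h2:-1=+1→(0,0,0)*
ply 4: (0,0,0) is terminal -1 (O); from (2,1,1) depth 7
pass branch (O moves first from the same position):
  | ply 1, O at (2,1,1) | h0:-1=-1→(1,1,1); h0:-2=+1→(0,1,1)*; h1:-1=-1→(2,0,1); h2:-1=-1→(2,1,0)
  | ply 2, X at (0,1,1) | h1:-1=-1→(0,0,1)*; h2:-1=-1→(0,1,0)
  | ply 3, O at (0,0,1) | h2:-1=+1→(0,0,0)*
  | ply 4: (0,0,0) is terminal -1 (X); from (2,1,1) depth 7
X moving scores +1; X passing scores -1

zugzwang((2,1,1), X) = False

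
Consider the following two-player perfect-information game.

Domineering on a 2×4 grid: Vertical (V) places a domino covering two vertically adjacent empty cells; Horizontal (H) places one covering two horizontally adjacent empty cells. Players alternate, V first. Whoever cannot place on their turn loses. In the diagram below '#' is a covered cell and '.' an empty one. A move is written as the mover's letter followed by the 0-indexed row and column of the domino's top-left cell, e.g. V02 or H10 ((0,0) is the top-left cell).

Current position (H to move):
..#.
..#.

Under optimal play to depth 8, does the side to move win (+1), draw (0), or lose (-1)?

value(..#./..#., H) = +1

ply 1, H at ..#./..#. | H00=+1→###./..#.*; H10=+1→..#./###.
ply 2, V at ###./..#. | V03=-1→####/..##*
ply 3, H at ####/..## | H10=+1→####/####*
ply 4: ####/#### is terminal -1 (V); from ..#./..#. depth 8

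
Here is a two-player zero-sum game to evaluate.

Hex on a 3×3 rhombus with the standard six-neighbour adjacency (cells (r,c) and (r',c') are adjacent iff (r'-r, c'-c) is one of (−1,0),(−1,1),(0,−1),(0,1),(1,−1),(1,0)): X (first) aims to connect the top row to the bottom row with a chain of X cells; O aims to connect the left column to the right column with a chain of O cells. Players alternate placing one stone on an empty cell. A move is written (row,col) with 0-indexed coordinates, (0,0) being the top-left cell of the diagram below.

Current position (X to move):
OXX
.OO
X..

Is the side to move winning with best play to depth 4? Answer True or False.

X winning at [OXX/.OO/X..]: True

p1 X@[OXX/.OO/X..]: (1,0)[OXX/XOO/X..]+1* (2,1)[OXX/.OO/XX.]-1 (2,2)[OXX/.OO/X.X]-1
p2 O@[OXX/XOO/X..] terminal -1; root [OXX/.OO/X..] d4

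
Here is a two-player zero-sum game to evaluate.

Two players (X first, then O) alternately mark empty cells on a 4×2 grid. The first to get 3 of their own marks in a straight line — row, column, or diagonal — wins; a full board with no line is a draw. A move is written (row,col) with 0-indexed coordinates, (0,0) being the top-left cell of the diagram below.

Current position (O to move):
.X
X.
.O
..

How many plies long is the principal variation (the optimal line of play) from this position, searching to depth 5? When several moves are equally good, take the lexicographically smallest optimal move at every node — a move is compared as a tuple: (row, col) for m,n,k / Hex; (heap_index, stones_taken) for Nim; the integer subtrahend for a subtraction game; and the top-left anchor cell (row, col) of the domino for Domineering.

[.X/X./.O/..] O move#1: (0,0):+0/OX/X./.O/..*, (1,1):+0/.X/XO/.O/.., (2,0):+0/.X/X./OO/.., (3,0):+0/.X/X./.O/O., (3,1):+0/.X/X./.O/.O
[OX/X./.O/..] X move#2: (1,1):+0/OX/XX/.O/..*, (2,0):+0/OX/X./XO/.., (3,0):+0/OX/X./.O/X., (3,1):+0/OX/X./.O/.X
[OX/XX/.O/..] O move#3: (2,0):+0/OX/XX/OO/..*, (3,0):+0/OX/XX/.O/O., (3,1):+0/OX/XX/.O/.O
[OX/XX/OO/..] X move#4: (3,0):+0/OX/XX/OO/X.*, (3,1):+0/OX/XX/OO/.X
[OX/XX/OO/X.] O move#5: (3,1):+0/OX/XX/OO/XO*
[OX/XX/OO/XO] end (terminal +0, X#6); searched .X/X./.O/.. to 5

PV length from [.X/X./.O/..]: 5 plies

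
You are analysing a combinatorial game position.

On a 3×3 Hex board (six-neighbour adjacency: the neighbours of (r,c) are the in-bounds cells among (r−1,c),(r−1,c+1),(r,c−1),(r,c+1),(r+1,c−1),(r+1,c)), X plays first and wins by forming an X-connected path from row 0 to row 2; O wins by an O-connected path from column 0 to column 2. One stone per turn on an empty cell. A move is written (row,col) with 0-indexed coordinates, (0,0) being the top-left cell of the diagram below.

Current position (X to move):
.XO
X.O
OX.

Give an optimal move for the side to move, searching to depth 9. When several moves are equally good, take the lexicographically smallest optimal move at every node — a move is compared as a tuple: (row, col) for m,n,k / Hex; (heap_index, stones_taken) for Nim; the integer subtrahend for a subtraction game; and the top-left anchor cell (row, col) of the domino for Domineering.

X's best at [.XO/X.O/OX.]: (1,1)

p1 X@[.XO/X.O/OX.]: (0,0)[XXO/X.O/OX.]-1 (1,1)[.XO/XXO/OX.]+1* (2,2)[.XO/X.O/OXX]-1
p2 O@[.XO/XXO/OX.] terminal -1; root [.XO/X.O/OX.] d9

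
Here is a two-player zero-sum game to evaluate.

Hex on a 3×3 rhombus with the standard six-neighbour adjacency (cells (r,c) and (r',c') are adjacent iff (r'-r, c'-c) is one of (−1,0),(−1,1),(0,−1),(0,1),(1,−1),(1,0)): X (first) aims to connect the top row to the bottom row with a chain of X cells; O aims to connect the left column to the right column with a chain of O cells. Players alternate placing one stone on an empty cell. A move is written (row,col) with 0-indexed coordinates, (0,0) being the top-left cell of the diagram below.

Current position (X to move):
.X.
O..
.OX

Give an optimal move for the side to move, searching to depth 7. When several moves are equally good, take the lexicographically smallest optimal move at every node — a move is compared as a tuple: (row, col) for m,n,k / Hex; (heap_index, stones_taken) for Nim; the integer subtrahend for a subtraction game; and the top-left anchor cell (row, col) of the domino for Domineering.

X's best at [.X./O../.OX]: (1,1)

p1 X@[.X./O../.OX]: (0,0)[XX./O../.OX]-1 (0,2)[.XX/O../.OX]-1 (1,1)[.X./OX./.OX]+1* (1,2)[.X./O.X/.OX]+1 (2,0)[.X./O../XOX]-1
p2 O@[.X./OX./.OX]: (0,0)[OX./OX./.OX]-1* (0,2)[.XO/OX./.OX]-1 (1,2)[.X./OXO/.OX]-1 (2,0)[.X./OX./OOX]-1
p3 X@[OX./OX./.OX]: (0,2)[OXX/OX./.OX]+1* (1,2)[OX./OXX/.OX]+1 (2,0)[OX./OX./XOX]+1
p4 O@[OXX/OX./.OX]: (1,2)[OXX/OXO/.OX]-1* (2,0)[OXX/OX./OOX]-1
p5 X@[OXX/OXO/.OX]: (2,0)[OXX/OXO/XOX]+1*
p6 O@[OXX/OXO/XOX] terminal -1; root [.X./O../.OX] d7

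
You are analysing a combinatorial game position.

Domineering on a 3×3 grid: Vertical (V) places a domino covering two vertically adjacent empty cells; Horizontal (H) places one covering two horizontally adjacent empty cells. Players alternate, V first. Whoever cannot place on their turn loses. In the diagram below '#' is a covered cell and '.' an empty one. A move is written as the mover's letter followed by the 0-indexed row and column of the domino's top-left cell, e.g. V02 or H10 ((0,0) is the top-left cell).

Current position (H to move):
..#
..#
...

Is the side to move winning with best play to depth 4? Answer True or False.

[..#/..#/...] H move#1: H00:-1/###/..#/..., H10:+1/..#/###/...*, H20:-1/..#/..#/##., H21:-1/..#/..#/.##
[..#/###/...] end (terminal -1, V#2); searched ..#/..#/... to 4

H winning at [..#/..#/...]: True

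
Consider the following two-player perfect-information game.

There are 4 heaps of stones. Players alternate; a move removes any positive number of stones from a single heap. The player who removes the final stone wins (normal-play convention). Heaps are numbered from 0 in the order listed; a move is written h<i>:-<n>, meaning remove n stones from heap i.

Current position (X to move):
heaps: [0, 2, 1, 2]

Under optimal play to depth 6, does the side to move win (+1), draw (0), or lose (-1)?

[(0,2,1,2)] X move#1: h1:-1:-1/(0,1,1,2), h1:-2:-1/(0,0,1,2), h2:-1:+1/(0,2,0,2)*, h3:-1:-1/(0,2,1,1), h3:-2:-1/(0,2,1,0)
[(0,2,0,2)] O move#2: h1:-1:-1/(0,1,0,2)*, h1:-2:-1/(0,0,0,2), h3:-1:-1/(0,2,0,1), h3:-2:-1/(0,2,0,0)
[(0,1,0,2)] X move#3: h1:-1:-1/(0,0,0,2), h3:-1:+1/(0,1,0,1)*, h3:-2:-1/(0,1,0,0)
[(0,1,0,1)] O move#4: h1:-1:-1/(0,0,0,1)*, h3:-1:-1/(0,1,0,0)
[(0,0,0,1)] X move#5: h3:-1:+1/(0,0,0,0)*
[(0,0,0,0)] end (terminal -1, O#6); searched (0,2,1,2) to 6

value((0,2,1,2), X) = +1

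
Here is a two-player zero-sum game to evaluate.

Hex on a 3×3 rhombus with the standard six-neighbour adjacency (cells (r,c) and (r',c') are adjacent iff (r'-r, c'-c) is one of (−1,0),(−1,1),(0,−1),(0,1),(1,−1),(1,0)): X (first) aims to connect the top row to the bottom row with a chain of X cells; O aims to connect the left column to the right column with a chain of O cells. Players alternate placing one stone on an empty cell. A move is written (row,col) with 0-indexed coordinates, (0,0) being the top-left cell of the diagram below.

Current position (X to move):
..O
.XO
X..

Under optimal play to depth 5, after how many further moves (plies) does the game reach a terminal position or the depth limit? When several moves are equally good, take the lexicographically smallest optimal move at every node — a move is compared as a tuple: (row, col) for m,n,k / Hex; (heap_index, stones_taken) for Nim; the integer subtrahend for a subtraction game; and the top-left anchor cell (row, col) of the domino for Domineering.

ply 1, X at ..O/.XO/X.. | (0,0)=+1→X.O/.XO/X..*; (0,1)=+1→.XO/.XO/X..; (1,0)=+1→..O/XXO/X..; (2,1)=-1→..O/.XO/XX.; (2,2)=-1→..O/.XO/X.X
ply 2, O at X.O/.XO/X.. | (0,1)=-1→XOO/.XO/X..*; (1,0)=-1→X.O/OXO/X..; (2,1)=-1→X.O/.XO/XO.; (2,2)=-1→X.O/.XO/X.O
ply 3, X at XOO/.XO/X.. | (1,0)=+1→XOO/XXO/X..*; (2,1)=-1→XOO/.XO/XX.; (2,2)=-1→XOO/.XO/X.X
ply 4: XOO/XXO/X.. is terminal -1 (O); from ..O/.XO/X.. depth 5

PV length from [..O/.XO/X..]: 3 plies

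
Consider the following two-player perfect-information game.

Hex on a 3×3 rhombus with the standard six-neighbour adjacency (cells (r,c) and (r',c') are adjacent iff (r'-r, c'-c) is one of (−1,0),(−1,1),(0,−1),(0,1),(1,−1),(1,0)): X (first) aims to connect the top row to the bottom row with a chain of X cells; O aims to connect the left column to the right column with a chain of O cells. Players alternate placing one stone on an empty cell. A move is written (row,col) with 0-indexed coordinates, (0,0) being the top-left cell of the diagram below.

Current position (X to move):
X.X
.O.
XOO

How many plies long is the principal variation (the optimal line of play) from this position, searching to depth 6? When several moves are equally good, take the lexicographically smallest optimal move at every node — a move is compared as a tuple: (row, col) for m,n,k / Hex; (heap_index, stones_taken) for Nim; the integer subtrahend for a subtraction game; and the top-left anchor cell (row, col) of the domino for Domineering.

[X.X/.O./XOO] X move#1: (0,1):-1/XXX/.O./XOO, (1,0):+1/X.X/XO./XOO*, (1,2):-1/X.X/.OX/XOO
[X.X/XO./XOO] end (terminal -1, O#2); searched X.X/.O./XOO to 6

PV length from [X.X/.O./XOO]: 1 ply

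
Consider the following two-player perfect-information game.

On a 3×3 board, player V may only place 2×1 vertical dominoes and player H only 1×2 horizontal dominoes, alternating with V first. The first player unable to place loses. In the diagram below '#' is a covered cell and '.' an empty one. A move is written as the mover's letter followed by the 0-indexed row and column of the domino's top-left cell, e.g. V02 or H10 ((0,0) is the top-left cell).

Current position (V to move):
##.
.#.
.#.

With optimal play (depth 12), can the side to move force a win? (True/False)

[##./.#./.#.] V move#1: V02:+1/###/.##/.#.*, V10:+1/##./##./##., V12:+1/##./.##/.##
[###/.##/.#.] end (terminal -1, H#2); searched ##./.#./.#. to 12

V winning at [##./.#./.#.]: True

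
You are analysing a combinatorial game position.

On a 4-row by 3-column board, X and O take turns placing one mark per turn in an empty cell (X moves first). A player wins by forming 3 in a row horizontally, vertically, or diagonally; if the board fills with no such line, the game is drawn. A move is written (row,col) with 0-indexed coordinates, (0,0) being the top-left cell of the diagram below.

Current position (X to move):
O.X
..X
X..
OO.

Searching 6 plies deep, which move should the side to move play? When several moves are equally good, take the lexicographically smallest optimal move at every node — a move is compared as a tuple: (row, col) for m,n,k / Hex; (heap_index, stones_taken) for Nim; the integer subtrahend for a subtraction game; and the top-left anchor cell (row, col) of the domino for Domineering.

X's best at [O.X/..X/X../OO.]: (1,1)

p1 X@[O.X/..X/X../OO.]: (0,1)[OXX/..X/X../OO.]-1 (1,0)[O.X/X.X/X../OO.]-1 (1,1)[O.X/.XX/X../OO.]+1* (2,1)[O.X/..X/XX./OO.]-1 (2,2)[O.X/..X/X.X/OO.]+1 (3,2)[O.X/..X/X../OOX]+1
p2 O@[O.X/.XX/X../OO.] terminal -1; root [O.X/..X/X../OO.] d6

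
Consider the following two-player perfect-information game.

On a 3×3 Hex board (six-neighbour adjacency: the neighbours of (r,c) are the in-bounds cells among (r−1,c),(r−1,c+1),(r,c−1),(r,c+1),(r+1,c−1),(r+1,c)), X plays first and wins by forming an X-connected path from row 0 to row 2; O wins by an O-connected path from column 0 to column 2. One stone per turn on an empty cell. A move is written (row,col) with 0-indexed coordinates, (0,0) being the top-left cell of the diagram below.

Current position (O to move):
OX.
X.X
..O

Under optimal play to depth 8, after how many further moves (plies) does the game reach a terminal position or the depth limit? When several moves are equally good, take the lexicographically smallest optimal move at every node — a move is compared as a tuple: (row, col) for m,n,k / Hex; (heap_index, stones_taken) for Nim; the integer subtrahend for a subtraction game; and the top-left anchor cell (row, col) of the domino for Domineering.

[OX./X.X/..O] O move#1: (0,2):-1/OXO/X.X/..O*, (1,1):-1/OX./XOX/..O, (2,0):-1/OX./X.X/O.O, (2,1):-1/OX./X.X/.OO
[OXO/X.X/..O] X move#2: (1,1):+1/OXO/XXX/..O*, (2,0):+1/OXO/X.X/X.O, (2,1):+1/OXO/X.X/.XO
[OXO/XXX/..O] O move#3: (2,0):-1/OXO/XXX/O.O*, (2,1):-1/OXO/XXX/.OO
[OXO/XXX/O.O] X move#4: (2,1):+1/OXO/XXX/OXO*
[OXO/XXX/OXO] end (terminal -1, O#5); searched OX./X.X/..O to 8

PV length from [OX./X.X/..O]: 4 plies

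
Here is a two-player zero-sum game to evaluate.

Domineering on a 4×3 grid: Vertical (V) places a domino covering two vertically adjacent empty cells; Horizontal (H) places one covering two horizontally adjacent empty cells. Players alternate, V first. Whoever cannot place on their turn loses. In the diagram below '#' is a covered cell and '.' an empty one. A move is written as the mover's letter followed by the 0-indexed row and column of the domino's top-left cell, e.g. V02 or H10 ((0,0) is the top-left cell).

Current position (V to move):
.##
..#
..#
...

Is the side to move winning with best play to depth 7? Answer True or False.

ply 1, V at .##/..#/..#/... | V00=-1→###/#.#/..#/...; V10=+1→.##/#.#/#.#/...*; V11=+1→.##/.##/.##/...; V20=+1→.##/..#/#.#/#..; V21=+1→.##/..#/.##/.#.
ply 2, H at .##/#.#/#.#/... | H30=-1→.##/#.#/#.#/##.*; H31=-1→.##/#.#/#.#/.##
ply 3, V at .##/#.#/#.#/##. | V11=+1→.##/###/###/##.*
ply 4: .##/###/###/##. is terminal -1 (H); from .##/..#/..#/... depth 7

V winning at [.##/..#/..#/...]: True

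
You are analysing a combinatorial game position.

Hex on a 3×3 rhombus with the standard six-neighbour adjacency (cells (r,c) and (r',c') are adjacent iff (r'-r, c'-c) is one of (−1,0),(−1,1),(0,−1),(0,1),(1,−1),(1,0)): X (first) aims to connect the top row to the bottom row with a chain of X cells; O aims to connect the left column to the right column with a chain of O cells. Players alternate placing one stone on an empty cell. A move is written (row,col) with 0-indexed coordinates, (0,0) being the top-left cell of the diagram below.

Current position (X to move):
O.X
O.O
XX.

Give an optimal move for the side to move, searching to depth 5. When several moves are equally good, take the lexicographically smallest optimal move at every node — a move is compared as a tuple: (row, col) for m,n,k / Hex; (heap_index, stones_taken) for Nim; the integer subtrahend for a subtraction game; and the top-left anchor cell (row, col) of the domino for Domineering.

X's best at [O.X/O.O/XX.]: (1,1)

p1 X@[O.X/O.O/XX.]: (0,1)[OXX/O.O/XX.]-1 (1,1)[O.X/OXO/XX.]+1* (2,2)[O.X/O.O/XXX]-1
p2 O@[O.X/OXO/XX.] terminal -1; root [O.X/O.O/XX.] d5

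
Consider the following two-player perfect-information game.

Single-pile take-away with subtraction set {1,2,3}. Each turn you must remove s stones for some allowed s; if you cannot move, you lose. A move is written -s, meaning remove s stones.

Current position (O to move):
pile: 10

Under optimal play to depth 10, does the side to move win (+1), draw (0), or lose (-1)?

[10] O move#1: -1:-1/9, -2:+1/8*, -3:-1/7
[8] X move#2: -1:-1/7*, -2:-1/6, -3:-1/5
[7] O move#3: -1:-1/6, -2:-1/5, -3:+1/4*
[4] X move#4: -1:-1/3*, -2:-1/2, -3:-1/1
[3] O move#5: -1:-1/2, -2:-1/1, -3:+1/0*
[0] end (terminal -1, X#6); searched 10 to 10

value(10, O) = +1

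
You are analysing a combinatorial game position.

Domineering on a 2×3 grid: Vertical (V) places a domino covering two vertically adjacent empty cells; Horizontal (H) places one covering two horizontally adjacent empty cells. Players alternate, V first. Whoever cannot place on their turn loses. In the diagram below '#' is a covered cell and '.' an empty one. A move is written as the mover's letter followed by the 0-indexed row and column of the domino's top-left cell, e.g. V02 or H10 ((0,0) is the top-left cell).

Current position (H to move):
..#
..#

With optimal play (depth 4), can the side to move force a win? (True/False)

p1 H@[..#/..#]: H00[###/..#]+1* H10[..#/###]+1
p2 V@[###/..#] terminal -1; root [..#/..#] d4

H winning at [..#/..#]: True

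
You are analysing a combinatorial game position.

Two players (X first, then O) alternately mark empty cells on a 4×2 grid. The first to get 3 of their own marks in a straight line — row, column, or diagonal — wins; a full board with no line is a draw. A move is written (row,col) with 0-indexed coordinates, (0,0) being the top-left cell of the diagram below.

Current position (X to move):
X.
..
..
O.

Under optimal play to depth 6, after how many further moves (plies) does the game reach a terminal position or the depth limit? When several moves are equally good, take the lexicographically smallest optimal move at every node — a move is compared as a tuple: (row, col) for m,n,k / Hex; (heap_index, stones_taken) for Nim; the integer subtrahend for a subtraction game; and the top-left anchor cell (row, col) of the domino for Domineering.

p1 X@[X./../../O.]: (0,1)[XX/../../O.]+0* (1,0)[X./X./../O.]+0 (1,1)[X./.X/../O.]+0 (2,0)[X./../X./O.]+0 (2,1)[X./../.X/O.]+0 (3,1)[X./../../OX]+0
p2 O@[XX/../../O.]: (1,0)[XX/O./../O.]+0* (1,1)[XX/.O/../O.]+0 (2,0)[XX/../O./O.]+0 (2,1)[XX/../.O/O.]+0 (3,1)[XX/../../OO]+0
p3 X@[XX/O./../O.]: (1,1)[XX/OX/../O.]-1 (2,0)[XX/O./X./O.]+0* (2,1)[XX/O./.X/O.]-1 (3,1)[XX/O./../OX]-1
p4 O@[XX/O./X./O.]: (1,1)[XX/OO/X./O.]+0* (2,1)[XX/O./XO/O.]+0 (3,1)[XX/O./X./OO]+0
p5 X@[XX/OO/X./O.]: (2,1)[XX/OO/XX/O.]+0* (3,1)[XX/OO/X./OX]+0
p6 O@[XX/OO/XX/O.]: (3,1)[XX/OO/XX/OO]+0*
p7 X@[XX/OO/XX/OO] terminal +0; root [X./../../O.] d6

PV length from [X./../../O.]: 6 plies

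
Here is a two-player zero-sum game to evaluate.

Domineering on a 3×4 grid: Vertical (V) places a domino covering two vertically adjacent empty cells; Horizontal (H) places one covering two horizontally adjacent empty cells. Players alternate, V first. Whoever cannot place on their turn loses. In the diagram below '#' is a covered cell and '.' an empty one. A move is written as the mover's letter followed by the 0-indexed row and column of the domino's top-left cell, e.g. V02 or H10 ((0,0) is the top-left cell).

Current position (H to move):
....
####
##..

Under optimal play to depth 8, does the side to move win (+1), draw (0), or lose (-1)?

[..../####/##..] H move#1: H00:+1/##../####/##..*, H01:+1/.##./####/##.., H02:+1/..##/####/##.., H22:+1/..../####/####
[##../####/##..] end (terminal -1, V#2); searched ..../####/##.. to 8

value(..../####/##.., H) = +1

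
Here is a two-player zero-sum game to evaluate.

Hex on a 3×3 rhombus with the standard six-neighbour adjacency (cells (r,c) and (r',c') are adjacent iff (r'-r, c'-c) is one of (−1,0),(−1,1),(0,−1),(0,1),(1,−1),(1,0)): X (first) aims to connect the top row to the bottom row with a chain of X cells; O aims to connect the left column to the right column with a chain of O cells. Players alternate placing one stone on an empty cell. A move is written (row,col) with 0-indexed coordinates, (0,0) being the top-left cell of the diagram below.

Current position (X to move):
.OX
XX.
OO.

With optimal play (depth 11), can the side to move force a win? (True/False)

X winning at [.OX/XX./OO.]: False

p1 X@[.OX/XX./OO.]: (0,0)[XOX/XX./OO.]-1* (1,2)[.OX/XXX/OO.]-1 (2,2)[.OX/XX./OOX]-1
p2 O@[XOX/XX./OO.]: (1,2)[XOX/XXO/OO.]+1* (2,2)[XOX/XX./OOO]+1
p3 X@[XOX/XXO/OO.] terminal -1; root [.OX/XX./OO.] d11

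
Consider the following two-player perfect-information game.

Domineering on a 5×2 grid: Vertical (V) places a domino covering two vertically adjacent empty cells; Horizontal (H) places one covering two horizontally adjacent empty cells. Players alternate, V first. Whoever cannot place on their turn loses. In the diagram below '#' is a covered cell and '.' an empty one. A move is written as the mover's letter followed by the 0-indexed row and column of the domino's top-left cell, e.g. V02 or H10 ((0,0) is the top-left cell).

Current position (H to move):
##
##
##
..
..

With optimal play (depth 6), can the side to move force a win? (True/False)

H winning at [##/##/##/../..]: True

p1 H@[##/##/##/../..]: H30[##/##/##/##/..]+1* H40[##/##/##/../##]+1
p2 V@[##/##/##/##/..] terminal -1; root [##/##/##/../..] d6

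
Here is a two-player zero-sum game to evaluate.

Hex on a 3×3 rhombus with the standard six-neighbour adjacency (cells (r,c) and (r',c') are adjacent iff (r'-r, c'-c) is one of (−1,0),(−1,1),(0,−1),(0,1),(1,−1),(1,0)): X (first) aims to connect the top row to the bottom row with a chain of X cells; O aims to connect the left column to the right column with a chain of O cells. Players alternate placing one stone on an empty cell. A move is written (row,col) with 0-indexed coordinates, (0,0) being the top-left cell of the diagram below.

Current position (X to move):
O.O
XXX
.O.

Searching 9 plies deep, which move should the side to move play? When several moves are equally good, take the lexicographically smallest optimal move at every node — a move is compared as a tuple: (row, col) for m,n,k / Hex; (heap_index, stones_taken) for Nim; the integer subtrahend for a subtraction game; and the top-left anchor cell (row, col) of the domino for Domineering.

[O.O/XXX/.O.] X move#1: (0,1):+1/OXO/XXX/.O.*, (2,0):-1/O.O/XXX/XO., (2,2):-1/O.O/XXX/.OX
[OXO/XXX/.O.] O move#2: (2,0):-1/OXO/XXX/OO.*, (2,2):-1/OXO/XXX/.OO
[OXO/XXX/OO.] X move#3: (2,2):+1/OXO/XXX/OOX*
[OXO/XXX/OOX] end (terminal -1, O#4); searched O.O/XXX/.O. to 9

X's best at [O.O/XXX/.O.]: (0,1)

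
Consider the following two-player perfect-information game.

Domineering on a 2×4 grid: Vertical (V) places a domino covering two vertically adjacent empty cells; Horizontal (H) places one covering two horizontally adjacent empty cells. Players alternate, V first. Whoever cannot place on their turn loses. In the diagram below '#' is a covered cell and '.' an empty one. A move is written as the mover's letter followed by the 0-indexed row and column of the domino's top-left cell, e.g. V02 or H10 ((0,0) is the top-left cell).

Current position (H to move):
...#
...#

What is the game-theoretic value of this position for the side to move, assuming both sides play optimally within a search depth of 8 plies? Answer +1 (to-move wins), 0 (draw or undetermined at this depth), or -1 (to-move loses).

value(...#/...#, H) = +1

p1 H@[...#/...#]: H00[##.#/...#]+1* H01[.###/...#]+1 H10[...#/##.#]+1 H11[...#/.###]+1
p2 V@[##.#/...#]: V02[####/..##]-1*
p3 H@[####/..##]: H10[####/####]+1*
p4 V@[####/####] terminal -1; root [...#/...#] d8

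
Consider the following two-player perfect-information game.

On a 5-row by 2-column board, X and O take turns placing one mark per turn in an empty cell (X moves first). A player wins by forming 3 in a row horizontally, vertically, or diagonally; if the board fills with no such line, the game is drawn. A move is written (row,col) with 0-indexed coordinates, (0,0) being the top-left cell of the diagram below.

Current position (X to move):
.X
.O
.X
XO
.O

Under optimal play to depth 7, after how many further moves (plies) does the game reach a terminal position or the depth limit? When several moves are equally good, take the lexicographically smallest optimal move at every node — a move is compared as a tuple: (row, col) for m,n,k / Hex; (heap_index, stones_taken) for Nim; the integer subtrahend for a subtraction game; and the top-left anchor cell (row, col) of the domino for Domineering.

ply 1, X at .X/.O/.X/XO/.O | (0,0)=+0→XX/.O/.X/XO/.O; (1,0)=+0→.X/XO/.X/XO/.O; (2,0)=+1→.X/.O/XX/XO/.O*; (4,0)=+0→.X/.O/.X/XO/XO
ply 2, O at .X/.O/XX/XO/.O | (0,0)=-1→OX/.O/XX/XO/.O*; (1,0)=-1→.X/OO/XX/XO/.O; (4,0)=-1→.X/.O/XX/XO/OO
ply 3, X at OX/.O/XX/XO/.O | (1,0)=+1→OX/XO/XX/XO/.O*; (4,0)=+1→OX/.O/XX/XO/XO
ply 4: OX/XO/XX/XO/.O is terminal -1 (O); from .X/.O/.X/XO/.O depth 7

PV length from [.X/.O/.X/XO/.O]: 3 plies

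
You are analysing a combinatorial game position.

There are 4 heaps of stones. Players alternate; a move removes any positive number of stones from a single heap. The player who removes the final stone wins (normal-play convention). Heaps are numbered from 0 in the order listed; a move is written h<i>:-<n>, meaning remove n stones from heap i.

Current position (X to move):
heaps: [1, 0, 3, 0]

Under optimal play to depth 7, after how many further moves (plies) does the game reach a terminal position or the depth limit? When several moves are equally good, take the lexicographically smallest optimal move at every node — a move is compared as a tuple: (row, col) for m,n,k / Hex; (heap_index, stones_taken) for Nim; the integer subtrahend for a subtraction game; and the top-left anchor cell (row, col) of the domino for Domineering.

PV length from [(1,0,3,0)]: 3 plies

p1 X@[(1,0,3,0)]: h0:-1[(0,0,3,0)]-1 h2:-1[(1,0,2,0)]-1 h2:-2[(1,0,1,0)]+1* h2:-3[(1,0,0,0)]-1
p2 O@[(1,0,1,0)]: h0:-1[(0,0,1,0)]-1* h2:-1[(1,0,0,0)]-1
p3 X@[(0,0,1,0)]: h2:-1[(0,0,0,0)]+1*
p4 O@[(0,0,0,0)] terminal -1; root [(1,0,3,0)] d7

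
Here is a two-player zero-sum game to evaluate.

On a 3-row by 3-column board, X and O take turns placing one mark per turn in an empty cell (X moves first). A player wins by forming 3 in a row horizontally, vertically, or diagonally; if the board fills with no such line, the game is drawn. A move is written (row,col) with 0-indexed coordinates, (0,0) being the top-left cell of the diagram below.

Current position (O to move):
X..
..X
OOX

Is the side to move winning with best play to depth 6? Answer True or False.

O winning at [X../..X/OOX]: False

[X../..X/OOX] O move#1: (0,1):-1/XO./..X/OOX*, (0,2):-1/X.O/..X/OOX, (1,0):-1/X../O.X/OOX, (1,1):-1/X../.OX/OOX
[XO./..X/OOX] X move#2: (0,2):+1/XOX/..X/OOX*, (1,0):-1/XO./X.X/OOX, (1,1):+1/XO./.XX/OOX
[XOX/..X/OOX] end (terminal -1, O#3); searched X../..X/OOX to 6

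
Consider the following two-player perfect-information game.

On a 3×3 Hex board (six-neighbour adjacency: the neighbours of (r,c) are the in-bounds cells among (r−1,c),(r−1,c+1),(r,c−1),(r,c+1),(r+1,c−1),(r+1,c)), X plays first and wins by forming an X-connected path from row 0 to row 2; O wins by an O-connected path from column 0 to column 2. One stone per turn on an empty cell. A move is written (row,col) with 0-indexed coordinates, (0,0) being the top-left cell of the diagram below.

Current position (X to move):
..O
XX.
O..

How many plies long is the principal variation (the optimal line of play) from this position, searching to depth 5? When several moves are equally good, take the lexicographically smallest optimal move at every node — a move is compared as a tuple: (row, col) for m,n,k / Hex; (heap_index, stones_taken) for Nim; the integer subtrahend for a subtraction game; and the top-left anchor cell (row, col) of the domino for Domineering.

[..O/XX./O..] X move#1: (0,0):-1/X.O/XX./O.., (0,1):-1/.XO/XX./O.., (1,2):+1/..O/XXX/O..*, (2,1):+1/..O/XX./OX., (2,2):+1/..O/XX./O.X
[..O/XXX/O..] O move#2: (0,0):-1/O.O/XXX/O..*, (0,1):-1/.OO/XXX/O.., (2,1):-1/..O/XXX/OO., (2,2):-1/..O/XXX/O.O
[O.O/XXX/O..] X move#3: (0,1):+1/OXO/XXX/O..*, (2,1):-1/O.O/XXX/OX., (2,2):-1/O.O/XXX/O.X
[OXO/XXX/O..] O move#4: (2,1):-1/OXO/XXX/OO.*, (2,2):-1/OXO/XXX/O.O
[OXO/XXX/OO.] X move#5: (2,2):+1/OXO/XXX/OOX*
[OXO/XXX/OOX] end (terminal -1, O#6); searched ..O/XX./O.. to 5

PV length from [..O/XX./O..]: 5 plies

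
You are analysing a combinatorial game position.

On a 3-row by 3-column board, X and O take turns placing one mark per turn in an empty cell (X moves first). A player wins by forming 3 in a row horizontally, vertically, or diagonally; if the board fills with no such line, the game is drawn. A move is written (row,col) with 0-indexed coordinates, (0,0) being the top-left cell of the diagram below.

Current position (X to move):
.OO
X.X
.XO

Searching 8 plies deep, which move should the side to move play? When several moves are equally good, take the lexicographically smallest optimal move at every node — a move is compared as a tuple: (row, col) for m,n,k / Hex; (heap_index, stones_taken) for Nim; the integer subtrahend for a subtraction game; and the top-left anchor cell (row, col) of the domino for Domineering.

[.OO/X.X/.XO] X move#1: (0,0):+1/XOO/X.X/.XO*, (1,1):+1/.OO/XXX/.XO, (2,0):-1/.OO/X.X/XXO
[XOO/X.X/.XO] O move#2: (1,1):-1/XOO/XOX/.XO*, (2,0):-1/XOO/X.X/OXO
[XOO/XOX/.XO] X move#3: (2,0):+1/XOO/XOX/XXO*
[XOO/XOX/XXO] end (terminal -1, O#4); searched .OO/X.X/.XO to 8

X's best at [.OO/X.X/.XO]: (0,0)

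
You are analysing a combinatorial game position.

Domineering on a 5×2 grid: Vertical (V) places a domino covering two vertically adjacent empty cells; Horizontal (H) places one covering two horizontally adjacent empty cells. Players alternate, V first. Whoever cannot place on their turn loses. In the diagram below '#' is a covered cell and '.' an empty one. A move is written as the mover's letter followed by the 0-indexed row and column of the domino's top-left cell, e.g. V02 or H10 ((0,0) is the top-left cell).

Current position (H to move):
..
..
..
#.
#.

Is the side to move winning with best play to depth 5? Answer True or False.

p1 H@[../../../#./#.]: H00[##/../../#./#.]-1 H10[../##/../#./#.]+1* H20[../../##/#./#.]-1
p2 V@[../##/../#./#.]: V21[../##/.#/##/#.]-1* V31[../##/../##/##]-1
p3 H@[../##/.#/##/#.]: H00[##/##/.#/##/#.]+1*
p4 V@[##/##/.#/##/#.] terminal -1; root [../../../#./#.] d5

H winning at [../../../#./#.]: True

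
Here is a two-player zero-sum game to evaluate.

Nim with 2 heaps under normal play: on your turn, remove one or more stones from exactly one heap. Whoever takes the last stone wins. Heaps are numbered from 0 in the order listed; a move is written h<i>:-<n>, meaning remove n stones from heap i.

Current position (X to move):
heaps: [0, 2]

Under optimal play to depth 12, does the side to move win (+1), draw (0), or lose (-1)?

ply 1, X at (0,2) | h1:-1=-1→(0,1); h1:-2=+1→(0,0)*
ply 2: (0,0) is terminal -1 (O); from (0,2) depth 12

value((0,2), X) = +1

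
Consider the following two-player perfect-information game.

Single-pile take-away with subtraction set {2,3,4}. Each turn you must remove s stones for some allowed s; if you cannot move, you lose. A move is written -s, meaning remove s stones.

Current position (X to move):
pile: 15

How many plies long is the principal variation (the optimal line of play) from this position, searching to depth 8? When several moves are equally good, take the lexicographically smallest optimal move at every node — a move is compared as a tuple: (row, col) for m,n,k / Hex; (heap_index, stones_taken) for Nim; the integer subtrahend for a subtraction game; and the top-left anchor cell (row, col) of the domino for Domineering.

p1 X@[15]: -2[13]+1* -3[12]+1 -4[11]-1
p2 O@[13]: -2[11]-1* -3[10]-1 -4[9]-1
p3 X@[11]: -2[9]-1 -3[8]-1 -4[7]+1*
p4 O@[7]: -2[5]-1* -3[4]-1 -4[3]-1
p5 X@[5]: -2[3]-1 -3[2]-1 -4[1]+1*
p6 O@[1] terminal -1; root [15] d8

PV length from [15]: 5 plies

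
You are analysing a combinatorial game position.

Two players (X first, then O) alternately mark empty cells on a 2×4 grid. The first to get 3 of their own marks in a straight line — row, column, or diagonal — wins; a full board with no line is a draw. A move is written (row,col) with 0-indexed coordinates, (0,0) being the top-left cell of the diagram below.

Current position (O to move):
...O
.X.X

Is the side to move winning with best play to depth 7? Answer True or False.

O winning at [...O/.X.X]: False

ply 1, O at ...O/.X.X | (0,0)=-1→O..O/.X.X; (0,1)=-1→.O.O/.X.X; (0,2)=-1→..OO/.X.X; (1,0)=-1→...O/OX.X; (1,2)=+0→...O/.XOX*
ply 2, X at ...O/.XOX | (0,0)=+0→X..O/.XOX*; (0,1)=+0→.X.O/.XOX; (0,2)=+0→..XO/.XOX; (1,0)=+0→...O/XXOX
ply 3, O at X..O/.XOX | (0,1)=+0→XO.O/.XOX*; (0,2)=+0→X.OO/.XOX; (1,0)=+0→X..O/OXOX
ply 4, X at XO.O/.XOX | (0,2)=+0→XOXO/.XOX*; (1,0)=-1→XO.O/XXOX
ply 5, O at XOXO/.XOX | (1,0)=+0→XOXO/OXOX*
ply 6: XOXO/OXOX is terminal +0 (X); from ...O/.X.X depth 7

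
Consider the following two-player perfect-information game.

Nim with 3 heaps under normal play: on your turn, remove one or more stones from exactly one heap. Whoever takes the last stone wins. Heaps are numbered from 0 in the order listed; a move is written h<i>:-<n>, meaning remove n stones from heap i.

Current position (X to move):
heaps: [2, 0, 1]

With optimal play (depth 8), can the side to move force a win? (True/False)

ply 1, X at (2,0,1) | h0:-1=+1→(1,0,1)*; h0:-2=-1→(0,0,1); h2:-1=-1→(2,0,0)
ply 2, O at (1,0,1) | h0:-1=-1→(0,0,1)*; h2:-1=-1→(1,0,0)
ply 3, X at (0,0,1) | h2:-1=+1→(0,0,0)*
ply 4: (0,0,0) is terminal -1 (O); from (2,0,1) depth 8

X winning at [(2,0,1)]: True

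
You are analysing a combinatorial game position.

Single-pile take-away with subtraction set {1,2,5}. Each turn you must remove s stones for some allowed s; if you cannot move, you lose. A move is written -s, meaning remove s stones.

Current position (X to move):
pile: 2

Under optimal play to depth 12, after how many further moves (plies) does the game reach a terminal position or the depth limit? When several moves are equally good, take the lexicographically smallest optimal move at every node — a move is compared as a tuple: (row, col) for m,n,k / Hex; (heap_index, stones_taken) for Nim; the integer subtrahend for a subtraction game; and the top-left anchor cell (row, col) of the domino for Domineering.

p1 X@[2]: -1[1]-1 -2[0]+1*
p2 O@[0] terminal -1; root [2] d12

PV length from [2]: 1 ply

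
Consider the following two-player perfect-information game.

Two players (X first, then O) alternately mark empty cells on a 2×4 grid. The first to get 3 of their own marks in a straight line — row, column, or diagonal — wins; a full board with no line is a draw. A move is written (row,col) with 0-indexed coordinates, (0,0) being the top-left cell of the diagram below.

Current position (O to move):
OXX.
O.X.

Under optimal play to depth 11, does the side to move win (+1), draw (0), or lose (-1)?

value(OXX./O.X., O) = 0

ply 1, O at OXX./O.X. | (0,3)=+0→OXXO/O.X.*; (1,1)=-1→OXX./OOX.; (1,3)=-1→OXX./O.XO
ply 2, X at OXXO/O.X. | (1,1)=+0→OXXO/OXX.*; (1,3)=+0→OXXO/O.XX
ply 3, O at OXXO/OXX. | (1,3)=+0→OXXO/OXXO*
ply 4: OXXO/OXXO is terminal +0 (X); from OXX./O.X. depth 11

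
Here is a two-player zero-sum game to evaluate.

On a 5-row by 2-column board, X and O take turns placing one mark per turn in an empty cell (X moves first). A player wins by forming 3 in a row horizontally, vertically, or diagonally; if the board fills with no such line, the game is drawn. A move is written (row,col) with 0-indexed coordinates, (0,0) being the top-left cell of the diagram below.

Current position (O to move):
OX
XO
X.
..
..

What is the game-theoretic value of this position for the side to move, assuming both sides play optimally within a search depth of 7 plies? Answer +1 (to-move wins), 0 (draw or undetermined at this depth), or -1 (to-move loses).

value(OX/XO/X./../.., O) = 0

p1 O@[OX/XO/X./../..]: (2,1)[OX/XO/XO/../..]-1 (3,0)[OX/XO/X./O./..]+0* (3,1)[OX/XO/X./.O/..]-1 (4,0)[OX/XO/X./../O.]-1 (4,1)[OX/XO/X./../.O]-1
p2 X@[OX/XO/X./O./..]: (2,1)[OX/XO/XX/O./..]+0* (3,1)[OX/XO/X./OX/..]+0 (4,0)[OX/XO/X./O./X.]+0 (4,1)[OX/XO/X./O./.X]+0
p3 O@[OX/XO/XX/O./..]: (3,1)[OX/XO/XX/OO/..]+0* (4,0)[OX/XO/XX/O./O.]+0 (4,1)[OX/XO/XX/O./.O]+0
p4 X@[OX/XO/XX/OO/..]: (4,0)[OX/XO/XX/OO/X.]+0* (4,1)[OX/XO/XX/OO/.X]+0
p5 O@[OX/XO/XX/OO/X.]: (4,1)[OX/XO/XX/OO/XO]+0*
p6 X@[OX/XO/XX/OO/XO] terminal +0; root [OX/XO/X./../..] d7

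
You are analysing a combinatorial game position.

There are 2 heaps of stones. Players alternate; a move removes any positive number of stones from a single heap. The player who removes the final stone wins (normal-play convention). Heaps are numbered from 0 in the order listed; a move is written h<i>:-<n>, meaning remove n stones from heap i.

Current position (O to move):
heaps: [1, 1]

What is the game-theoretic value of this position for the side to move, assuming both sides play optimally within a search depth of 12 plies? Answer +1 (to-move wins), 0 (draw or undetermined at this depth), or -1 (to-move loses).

value((1,1), O) = -1

[(1,1)] O move#1: h0:-1:-1/(0,1)*, h1:-1:-1/(1,0)
[(0,1)] X move#2: h1:-1:+1/(0,0)*
[(0,0)] end (terminal -1, O#3); searched (1,1) to 12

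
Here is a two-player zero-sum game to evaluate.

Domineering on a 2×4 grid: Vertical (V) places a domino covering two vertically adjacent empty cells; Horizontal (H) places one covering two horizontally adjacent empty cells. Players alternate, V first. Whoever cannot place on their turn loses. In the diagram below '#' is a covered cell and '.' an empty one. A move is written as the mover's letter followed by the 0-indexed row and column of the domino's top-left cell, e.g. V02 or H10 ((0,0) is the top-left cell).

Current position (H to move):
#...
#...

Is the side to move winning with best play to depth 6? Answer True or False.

ply 1, H at #.../#... | H01=+1→###./#...*; H02=+1→#.##/#...; H11=+1→#.../###.; H12=+1→#.../#.##
ply 2, V at ###./#... | V03=-1→####/#..#*
ply 3, H at ####/#..# | H11=+1→####/####*
ply 4: ####/#### is terminal -1 (V); from #.../#... depth 6

H winning at [#.../#...]: True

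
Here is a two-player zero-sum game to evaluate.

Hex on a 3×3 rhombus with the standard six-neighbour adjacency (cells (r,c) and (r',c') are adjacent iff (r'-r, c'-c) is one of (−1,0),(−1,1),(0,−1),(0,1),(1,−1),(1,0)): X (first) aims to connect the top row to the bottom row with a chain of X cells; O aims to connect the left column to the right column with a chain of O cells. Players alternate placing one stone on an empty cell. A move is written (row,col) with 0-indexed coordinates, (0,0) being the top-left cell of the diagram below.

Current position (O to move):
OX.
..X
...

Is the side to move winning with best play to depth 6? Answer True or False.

p1 O@[OX./..X/...]: (0,2)[OXO/..X/...]-1* (1,0)[OX./O.X/...]-1 (1,1)[OX./.OX/...]-1 (2,0)[OX./..X/O..]-1 (2,1)[OX./..X/.O.]-1 (2,2)[OX./..X/..O]-1
p2 X@[OXO/..X/...]: (1,0)[OXO/X.X/...]+1* (1,1)[OXO/.XX/...]+1 (2,0)[OXO/..X/X..]+1 (2,1)[OXO/..X/.X.]-1 (2,2)[OXO/..X/..X]-1
p3 O@[OXO/X.X/...]: (1,1)[OXO/XOX/...]-1* (2,0)[OXO/X.X/O..]-1 (2,1)[OXO/X.X/.O.]-1 (2,2)[OXO/X.X/..O]-1
p4 X@[OXO/XOX/...]: (2,0)[OXO/XOX/X..]+1* (2,1)[OXO/XOX/.X.]-1 (2,2)[OXO/XOX/..X]-1
p5 O@[OXO/XOX/X..] terminal -1; root [OX./..X/...] d6

O winning at [OX./..X/...]: False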